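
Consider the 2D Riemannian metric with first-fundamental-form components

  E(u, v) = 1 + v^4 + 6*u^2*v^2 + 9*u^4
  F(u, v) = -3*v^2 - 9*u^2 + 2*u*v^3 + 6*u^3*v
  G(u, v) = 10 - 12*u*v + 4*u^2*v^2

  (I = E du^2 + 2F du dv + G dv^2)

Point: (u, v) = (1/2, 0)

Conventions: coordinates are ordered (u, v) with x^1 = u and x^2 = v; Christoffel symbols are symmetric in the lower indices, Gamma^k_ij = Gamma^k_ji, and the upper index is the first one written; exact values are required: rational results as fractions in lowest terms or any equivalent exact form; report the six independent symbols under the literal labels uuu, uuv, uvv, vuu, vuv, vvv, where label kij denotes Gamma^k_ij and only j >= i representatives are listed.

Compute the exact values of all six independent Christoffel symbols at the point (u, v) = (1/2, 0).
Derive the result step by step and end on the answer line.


E = 25/16, F = -9/4, G = 10 at the point
E_u = 9/2, E_v = 0, F_u = -9, F_v = 3/4, G_u = 0, G_v = -6
EG - F^2 = 169/16;  g^inv = (16/169) * [[10, 9/4], [9/4, 25/16]]
first-kind symbols [ij,l] = (1/2)(d_i g_jl + d_j g_il - d_l g_ij): [uu,u] = E_u/2 = 9/4, [uu,v] = F_u - E_v/2 = -9, [uv,u] = E_v/2 = 0, [uv,v] = G_u/2 = 0, [vv,u] = F_v - G_u/2 = 3/4, [vv,v] = G_v/2 = -3
Gamma^u_ij = (G*[ij,u] - F*[ij,v])/(EG - F^2), Gamma^v_ij = (E*[ij,v] - F*[ij,u])/(EG - F^2)

Answer: Gamma_uuu = 36/169, Gamma_uuv = 0, Gamma_uvv = 12/169, Gamma_vuu = -144/169, Gamma_vuv = 0, Gamma_vvv = -48/169


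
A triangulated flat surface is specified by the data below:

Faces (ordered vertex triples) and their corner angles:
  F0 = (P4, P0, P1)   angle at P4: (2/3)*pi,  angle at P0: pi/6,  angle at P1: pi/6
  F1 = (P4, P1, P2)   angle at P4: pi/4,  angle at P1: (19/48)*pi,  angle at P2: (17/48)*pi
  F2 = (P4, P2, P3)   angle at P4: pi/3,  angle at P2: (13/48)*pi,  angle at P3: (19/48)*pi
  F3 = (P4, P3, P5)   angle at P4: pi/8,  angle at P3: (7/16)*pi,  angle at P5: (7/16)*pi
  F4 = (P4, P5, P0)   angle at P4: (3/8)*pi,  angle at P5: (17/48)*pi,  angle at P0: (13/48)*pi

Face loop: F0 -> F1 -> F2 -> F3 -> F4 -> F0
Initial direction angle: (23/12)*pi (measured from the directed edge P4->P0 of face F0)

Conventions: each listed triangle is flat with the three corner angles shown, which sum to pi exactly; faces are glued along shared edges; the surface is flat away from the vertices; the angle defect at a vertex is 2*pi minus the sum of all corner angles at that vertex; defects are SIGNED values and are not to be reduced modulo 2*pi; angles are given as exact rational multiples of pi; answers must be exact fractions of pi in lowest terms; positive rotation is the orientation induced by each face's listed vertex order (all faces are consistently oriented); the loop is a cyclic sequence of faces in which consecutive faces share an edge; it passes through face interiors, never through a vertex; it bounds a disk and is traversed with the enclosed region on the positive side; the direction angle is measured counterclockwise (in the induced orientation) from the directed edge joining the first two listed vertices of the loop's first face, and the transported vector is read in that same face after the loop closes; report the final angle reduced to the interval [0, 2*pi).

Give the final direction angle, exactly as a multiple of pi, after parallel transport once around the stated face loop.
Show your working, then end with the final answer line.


enclosed vertex P4: corner angles sum to (7/4)*pi, defect = 2*pi - (7/4)*pi = pi/4
holonomy = initial angle + sum of enclosed defects (mod 2*pi), positive in the induced orientation
final angle = (23/12)*pi + pi/4 = pi/6 (mod 2*pi)

Answer: final direction angle = pi/6


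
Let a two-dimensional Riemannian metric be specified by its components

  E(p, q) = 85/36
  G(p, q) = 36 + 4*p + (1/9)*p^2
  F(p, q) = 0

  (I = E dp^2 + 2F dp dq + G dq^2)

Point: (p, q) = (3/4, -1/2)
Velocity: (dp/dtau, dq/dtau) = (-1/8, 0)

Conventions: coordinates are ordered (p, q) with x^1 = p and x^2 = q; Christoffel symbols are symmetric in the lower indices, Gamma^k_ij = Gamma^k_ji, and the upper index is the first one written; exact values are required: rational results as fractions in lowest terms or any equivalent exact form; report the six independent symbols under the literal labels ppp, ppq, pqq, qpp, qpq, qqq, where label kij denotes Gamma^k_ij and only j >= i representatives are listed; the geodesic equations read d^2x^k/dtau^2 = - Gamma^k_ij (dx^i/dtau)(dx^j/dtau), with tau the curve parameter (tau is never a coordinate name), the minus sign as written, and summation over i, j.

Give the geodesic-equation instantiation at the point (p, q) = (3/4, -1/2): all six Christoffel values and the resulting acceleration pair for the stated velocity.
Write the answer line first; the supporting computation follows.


Answer: Gamma_ppp = 0, Gamma_ppq = 0, Gamma_pqq = -15/17, Gamma_qpp = 0, Gamma_qpq = 4/75, Gamma_qqq = 0; accelerations (d^2p/dtau^2, d^2q/dtau^2) = (0, 0)

E = 85/36, F = 0, G = 625/16 at the point
E_p = 0, E_q = 0, F_p = 0, F_q = 0, G_p = 25/6, G_q = 0
EG - F^2 = 53125/576;  g^inv = (576/53125) * [[625/16, 0], [0, 85/36]]
first-kind symbols [ij,l] = (1/2)(d_i g_jl + d_j g_il - d_l g_ij): [pp,p] = E_p/2 = 0, [pp,q] = F_p - E_q/2 = 0, [pq,p] = E_q/2 = 0, [pq,q] = G_p/2 = 25/12, [qq,p] = F_q - G_p/2 = -25/12, [qq,q] = G_q/2 = 0
Gamma^p_ij = (G*[ij,p] - F*[ij,q])/(EG - F^2), Gamma^q_ij = (E*[ij,q] - F*[ij,p])/(EG - F^2)
Gamma_ppp = 0, Gamma_ppq = 0, Gamma_pqq = -15/17, Gamma_qpp = 0, Gamma_qpq = 4/75, Gamma_qqq = 0
d^2p/dtau^2 = -(Gamma_ppp*(-1/8)^2 + 2*Gamma_ppq*(-1/8)*(0) + Gamma_pqq*(0)^2) = 0
d^2q/dtau^2 = -(Gamma_qpp*(-1/8)^2 + 2*Gamma_qpq*(-1/8)*(0) + Gamma_qqq*(0)^2) = 0


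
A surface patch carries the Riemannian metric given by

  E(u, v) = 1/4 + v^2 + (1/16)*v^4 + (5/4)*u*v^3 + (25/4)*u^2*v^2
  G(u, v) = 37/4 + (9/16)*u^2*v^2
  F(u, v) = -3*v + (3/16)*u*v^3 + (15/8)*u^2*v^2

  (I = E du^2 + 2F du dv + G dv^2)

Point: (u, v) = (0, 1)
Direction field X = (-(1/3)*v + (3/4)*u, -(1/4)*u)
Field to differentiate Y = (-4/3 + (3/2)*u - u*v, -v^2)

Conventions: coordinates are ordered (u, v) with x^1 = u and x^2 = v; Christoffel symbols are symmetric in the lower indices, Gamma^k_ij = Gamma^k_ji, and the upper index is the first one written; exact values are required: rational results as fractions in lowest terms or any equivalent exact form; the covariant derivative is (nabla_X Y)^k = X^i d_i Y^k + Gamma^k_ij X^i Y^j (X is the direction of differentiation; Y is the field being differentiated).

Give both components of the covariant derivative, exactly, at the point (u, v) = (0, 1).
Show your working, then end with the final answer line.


E = 21/16, F = -3, G = 37/4 at the point
E_u = 5/4, E_v = 9/4, F_u = 3/16, F_v = -3, G_u = 0, G_v = 0
EG - F^2 = 201/64;  g^inv = (64/201) * [[37/4, 3], [3, 21/16]]
first-kind symbols [ij,l] = (1/2)(d_i g_jl + d_j g_il - d_l g_ij): [uu,u] = E_u/2 = 5/8, [uu,v] = F_u - E_v/2 = -15/16, [uv,u] = E_v/2 = 9/8, [uv,v] = G_u/2 = 0, [vv,u] = F_v - G_u/2 = -3, [vv,v] = G_v/2 = 0
Gamma^u_ij = (G*[ij,u] - F*[ij,v])/(EG - F^2), Gamma^v_ij = (E*[ij,v] - F*[ij,u])/(EG - F^2)
Gamma_uuu = 190/201, Gamma_uuv = 222/67, Gamma_uvv = -592/67, Gamma_vuu = 55/268, Gamma_vuv = 72/67, Gamma_vvv = -192/67
X = (-1/3, 0), Y = (-4/3, -1) at the point

Answer: (nabla_X Y)^u = 4913/3618, (nabla_X Y)^v = 271/603


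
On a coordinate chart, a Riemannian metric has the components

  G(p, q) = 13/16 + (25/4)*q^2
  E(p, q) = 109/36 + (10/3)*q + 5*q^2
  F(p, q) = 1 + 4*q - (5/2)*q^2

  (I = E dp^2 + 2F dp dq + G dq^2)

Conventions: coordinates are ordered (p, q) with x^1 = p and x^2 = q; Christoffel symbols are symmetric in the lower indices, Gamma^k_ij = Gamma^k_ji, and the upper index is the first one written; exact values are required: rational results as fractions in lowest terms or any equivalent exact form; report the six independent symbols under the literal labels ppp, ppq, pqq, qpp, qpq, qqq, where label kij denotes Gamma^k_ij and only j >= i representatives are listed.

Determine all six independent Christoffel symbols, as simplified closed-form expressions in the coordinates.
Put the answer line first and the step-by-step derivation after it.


Answer: Gamma_ppp = (-7200*q^3 + 9120*q^2 + 6720*q + 960)/(14400*q^4 + 23520*q^3 + 6904*q^2 - 3048*q + 841), Gamma_ppq = (18000*q^3 + 6000*q^2 + 2340*q + 780)/(14400*q^4 + 23520*q^3 + 6904*q^2 - 3048*q + 841), Gamma_pqq = (-9000*q^3 - 5940*q + 1872)/(14400*q^4 + 23520*q^3 + 6904*q^2 - 3048*q + 841), Gamma_qpp = (-43200*q^3 - 43200*q^2 - 35760*q - 8720)/(43200*q^4 + 70560*q^3 + 20712*q^2 - 9144*q + 2523), Gamma_qpq = (7200*q^3 - 9120*q^2 - 6720*q - 960)/(14400*q^4 + 23520*q^3 + 6904*q^2 - 3048*q + 841), Gamma_qqq = (10800*q^3 + 29280*q^2 + 4564*q - 2304)/(14400*q^4 + 23520*q^3 + 6904*q^2 - 3048*q + 841)

E = 109/36 + (10/3)*q + 5*q^2; F = 1 + 4*q - (5/2)*q^2; G = 13/16 + (25/4)*q^2
Gamma^k_ij = (1/2) g^{kl} (d_i g_jl + d_j g_il - d_l g_ij), with g^inv = (1/(EG-F^2)) [[G, -F], [-F, E]]
first partials: E_p = 0, E_q = 10/3 + 10*q, F_p = 0, F_q = 4 - 5*q, G_p = 0, G_q = (25/2)*q
D = EG - F^2 = 841/576 - (127/24)*q + (863/72)*q^2 + (245/6)*q^3 + 25*q^4
expanded: Gamma^p_pp = (G E_p - 2F F_p + F E_q)/(2D), Gamma^p_pq = (G E_q - F G_p)/(2D), Gamma^p_qq = (2G F_q - G G_p - F G_q)/(2D), Gamma^q_pp = (2E F_p - E E_q - F E_p)/(2D), Gamma^q_pq = (E G_p - F E_q)/(2D), Gamma^q_qq = (E G_q - 2F F_q + F G_p)/(2D); substitute and cancel common factors


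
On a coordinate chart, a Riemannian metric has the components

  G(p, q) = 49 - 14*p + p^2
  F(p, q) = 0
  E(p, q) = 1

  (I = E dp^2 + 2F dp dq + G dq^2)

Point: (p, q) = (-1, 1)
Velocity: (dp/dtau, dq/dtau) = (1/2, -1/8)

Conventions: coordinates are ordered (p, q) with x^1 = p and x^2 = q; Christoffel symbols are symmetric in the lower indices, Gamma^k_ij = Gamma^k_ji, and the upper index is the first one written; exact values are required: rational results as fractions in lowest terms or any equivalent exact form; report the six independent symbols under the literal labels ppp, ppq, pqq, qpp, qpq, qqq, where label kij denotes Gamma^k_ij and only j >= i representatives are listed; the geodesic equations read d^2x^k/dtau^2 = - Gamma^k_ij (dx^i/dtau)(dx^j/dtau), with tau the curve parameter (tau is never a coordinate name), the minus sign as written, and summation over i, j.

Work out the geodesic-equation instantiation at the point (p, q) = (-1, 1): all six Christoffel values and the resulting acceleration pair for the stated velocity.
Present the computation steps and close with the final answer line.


E = 1, F = 0, G = 64 at the point
E_p = 0, E_q = 0, F_p = 0, F_q = 0, G_p = -16, G_q = 0
EG - F^2 = 64;  g^inv = (1/64) * [[64, 0], [0, 1]]
first-kind symbols [ij,l] = (1/2)(d_i g_jl + d_j g_il - d_l g_ij): [pp,p] = E_p/2 = 0, [pp,q] = F_p - E_q/2 = 0, [pq,p] = E_q/2 = 0, [pq,q] = G_p/2 = -8, [qq,p] = F_q - G_p/2 = 8, [qq,q] = G_q/2 = 0
Gamma^p_ij = (G*[ij,p] - F*[ij,q])/(EG - F^2), Gamma^q_ij = (E*[ij,q] - F*[ij,p])/(EG - F^2)
Gamma_ppp = 0, Gamma_ppq = 0, Gamma_pqq = 8, Gamma_qpp = 0, Gamma_qpq = -1/8, Gamma_qqq = 0
d^2p/dtau^2 = -(Gamma_ppp*(1/2)^2 + 2*Gamma_ppq*(1/2)*(-1/8) + Gamma_pqq*(-1/8)^2) = -1/8
d^2q/dtau^2 = -(Gamma_qpp*(1/2)^2 + 2*Gamma_qpq*(1/2)*(-1/8) + Gamma_qqq*(-1/8)^2) = -1/64

Answer: Gamma_ppp = 0, Gamma_ppq = 0, Gamma_pqq = 8, Gamma_qpp = 0, Gamma_qpq = -1/8, Gamma_qqq = 0; accelerations (d^2p/dtau^2, d^2q/dtau^2) = (-1/8, -1/64)


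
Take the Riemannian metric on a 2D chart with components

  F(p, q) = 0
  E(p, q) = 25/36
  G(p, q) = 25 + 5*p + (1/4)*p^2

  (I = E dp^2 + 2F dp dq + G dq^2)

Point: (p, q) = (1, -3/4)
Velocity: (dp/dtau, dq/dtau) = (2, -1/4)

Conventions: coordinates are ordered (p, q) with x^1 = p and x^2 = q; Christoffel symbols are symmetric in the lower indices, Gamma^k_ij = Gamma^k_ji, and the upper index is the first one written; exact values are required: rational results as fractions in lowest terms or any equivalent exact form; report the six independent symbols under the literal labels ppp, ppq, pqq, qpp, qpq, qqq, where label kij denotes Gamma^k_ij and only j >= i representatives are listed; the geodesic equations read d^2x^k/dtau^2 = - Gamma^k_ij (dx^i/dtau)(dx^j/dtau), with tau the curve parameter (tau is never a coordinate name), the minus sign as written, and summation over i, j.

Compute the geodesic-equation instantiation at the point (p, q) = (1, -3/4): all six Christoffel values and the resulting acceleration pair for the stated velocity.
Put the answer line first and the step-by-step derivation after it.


Answer: Gamma_ppp = 0, Gamma_ppq = 0, Gamma_pqq = -99/25, Gamma_qpp = 0, Gamma_qpq = 1/11, Gamma_qqq = 0; accelerations (d^2p/dtau^2, d^2q/dtau^2) = (99/400, 1/11)

E = 25/36, F = 0, G = 121/4 at the point
E_p = 0, E_q = 0, F_p = 0, F_q = 0, G_p = 11/2, G_q = 0
EG - F^2 = 3025/144;  g^inv = (144/3025) * [[121/4, 0], [0, 25/36]]
first-kind symbols [ij,l] = (1/2)(d_i g_jl + d_j g_il - d_l g_ij): [pp,p] = E_p/2 = 0, [pp,q] = F_p - E_q/2 = 0, [pq,p] = E_q/2 = 0, [pq,q] = G_p/2 = 11/4, [qq,p] = F_q - G_p/2 = -11/4, [qq,q] = G_q/2 = 0
Gamma^p_ij = (G*[ij,p] - F*[ij,q])/(EG - F^2), Gamma^q_ij = (E*[ij,q] - F*[ij,p])/(EG - F^2)
Gamma_ppp = 0, Gamma_ppq = 0, Gamma_pqq = -99/25, Gamma_qpp = 0, Gamma_qpq = 1/11, Gamma_qqq = 0
d^2p/dtau^2 = -(Gamma_ppp*(2)^2 + 2*Gamma_ppq*(2)*(-1/4) + Gamma_pqq*(-1/4)^2) = 99/400
d^2q/dtau^2 = -(Gamma_qpp*(2)^2 + 2*Gamma_qpq*(2)*(-1/4) + Gamma_qqq*(-1/4)^2) = 1/11


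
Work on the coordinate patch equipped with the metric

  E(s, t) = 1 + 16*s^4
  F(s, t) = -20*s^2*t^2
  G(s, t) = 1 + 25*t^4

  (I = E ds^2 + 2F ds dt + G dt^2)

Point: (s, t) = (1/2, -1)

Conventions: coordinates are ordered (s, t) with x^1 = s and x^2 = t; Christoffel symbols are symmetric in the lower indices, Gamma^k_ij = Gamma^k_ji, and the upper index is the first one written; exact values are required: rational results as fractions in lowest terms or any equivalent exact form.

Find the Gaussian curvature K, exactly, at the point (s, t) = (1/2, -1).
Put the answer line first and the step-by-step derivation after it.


Answer: K = 40/729

E = 2, F = -5, G = 26, EG - F^2 = 27 at the point
E_s = 8, E_t = 0, F_s = -20, F_t = 10, G_s = 0, G_t = -100
E_tt = 0, F_st = 40, G_ss = 0
Brioschi: K = (det M1 - det M2) / (EG - F^2)^2 with the standard first/second-derivative matrices M1, M2.
M1 = [[-E_tt/2 + F_st - G_ss/2, E_s/2, F_s - E_t/2], [F_t - G_s/2, E, F], [G_t/2, F, G]] = [[40, 4, -20], [10, 2, -5], [-50, -5, 26]]; det M1 = 40
M2 = [[0, E_t/2, G_s/2], [E_t/2, E, F], [G_s/2, F, G]] = [[0, 0, 0], [0, 2, -5], [0, -5, 26]]; det M2 = 0
det M1 - det M2 = 40; K = 40 / (27)^2 = 40/729


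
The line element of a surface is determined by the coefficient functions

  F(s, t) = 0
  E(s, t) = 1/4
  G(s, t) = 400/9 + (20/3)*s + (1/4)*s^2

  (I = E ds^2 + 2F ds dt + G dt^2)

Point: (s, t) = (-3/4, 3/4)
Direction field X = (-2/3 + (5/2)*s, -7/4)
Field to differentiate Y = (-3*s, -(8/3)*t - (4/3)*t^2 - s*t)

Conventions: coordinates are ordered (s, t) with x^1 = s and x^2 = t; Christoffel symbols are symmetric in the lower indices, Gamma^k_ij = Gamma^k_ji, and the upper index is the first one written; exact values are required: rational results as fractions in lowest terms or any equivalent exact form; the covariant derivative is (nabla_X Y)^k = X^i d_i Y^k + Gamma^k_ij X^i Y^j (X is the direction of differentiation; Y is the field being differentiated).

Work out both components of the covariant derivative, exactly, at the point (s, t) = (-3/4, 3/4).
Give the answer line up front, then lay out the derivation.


Answer: (nabla_X Y)^s = -31139/768, (nabla_X Y)^t = 32215/3624

E = 1/4, F = 0, G = 22801/576 at the point
E_s = 0, E_t = 0, F_s = 0, F_t = 0, G_s = 151/24, G_t = 0
EG - F^2 = 22801/2304;  g^inv = (2304/22801) * [[22801/576, 0], [0, 1/4]]
first-kind symbols [ij,l] = (1/2)(d_i g_jl + d_j g_il - d_l g_ij): [ss,s] = E_s/2 = 0, [ss,t] = F_s - E_t/2 = 0, [st,s] = E_t/2 = 0, [st,t] = G_s/2 = 151/48, [tt,s] = F_t - G_s/2 = -151/48, [tt,t] = G_t/2 = 0
Gamma^s_ij = (G*[ij,s] - F*[ij,t])/(EG - F^2), Gamma^t_ij = (E*[ij,t] - F*[ij,s])/(EG - F^2)
Gamma_sss = 0, Gamma_sst = 0, Gamma_stt = -151/12, Gamma_tss = 0, Gamma_tst = 12/151, Gamma_ttt = 0
X = (-61/24, -7/4), Y = (9/4, -35/16) at the point


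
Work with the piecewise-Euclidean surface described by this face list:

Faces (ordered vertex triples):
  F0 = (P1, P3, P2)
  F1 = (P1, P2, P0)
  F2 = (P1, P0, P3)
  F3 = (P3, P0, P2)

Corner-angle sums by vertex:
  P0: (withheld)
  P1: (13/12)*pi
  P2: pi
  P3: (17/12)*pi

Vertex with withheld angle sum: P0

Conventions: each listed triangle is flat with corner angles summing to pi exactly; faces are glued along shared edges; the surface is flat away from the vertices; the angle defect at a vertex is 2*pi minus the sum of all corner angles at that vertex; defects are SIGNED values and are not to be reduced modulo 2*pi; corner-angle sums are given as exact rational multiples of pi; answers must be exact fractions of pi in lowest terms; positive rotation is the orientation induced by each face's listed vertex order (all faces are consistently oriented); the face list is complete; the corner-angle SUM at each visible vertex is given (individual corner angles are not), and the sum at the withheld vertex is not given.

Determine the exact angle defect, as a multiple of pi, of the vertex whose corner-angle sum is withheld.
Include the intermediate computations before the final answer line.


V = 4, E = 6, F = 4; chi = V - E + F = 2
Gauss-Bonnet: total defect = 2*pi*chi = 4*pi; visible defects sum to (5/2)*pi

Answer: defect(P0) = (3/2)*pi


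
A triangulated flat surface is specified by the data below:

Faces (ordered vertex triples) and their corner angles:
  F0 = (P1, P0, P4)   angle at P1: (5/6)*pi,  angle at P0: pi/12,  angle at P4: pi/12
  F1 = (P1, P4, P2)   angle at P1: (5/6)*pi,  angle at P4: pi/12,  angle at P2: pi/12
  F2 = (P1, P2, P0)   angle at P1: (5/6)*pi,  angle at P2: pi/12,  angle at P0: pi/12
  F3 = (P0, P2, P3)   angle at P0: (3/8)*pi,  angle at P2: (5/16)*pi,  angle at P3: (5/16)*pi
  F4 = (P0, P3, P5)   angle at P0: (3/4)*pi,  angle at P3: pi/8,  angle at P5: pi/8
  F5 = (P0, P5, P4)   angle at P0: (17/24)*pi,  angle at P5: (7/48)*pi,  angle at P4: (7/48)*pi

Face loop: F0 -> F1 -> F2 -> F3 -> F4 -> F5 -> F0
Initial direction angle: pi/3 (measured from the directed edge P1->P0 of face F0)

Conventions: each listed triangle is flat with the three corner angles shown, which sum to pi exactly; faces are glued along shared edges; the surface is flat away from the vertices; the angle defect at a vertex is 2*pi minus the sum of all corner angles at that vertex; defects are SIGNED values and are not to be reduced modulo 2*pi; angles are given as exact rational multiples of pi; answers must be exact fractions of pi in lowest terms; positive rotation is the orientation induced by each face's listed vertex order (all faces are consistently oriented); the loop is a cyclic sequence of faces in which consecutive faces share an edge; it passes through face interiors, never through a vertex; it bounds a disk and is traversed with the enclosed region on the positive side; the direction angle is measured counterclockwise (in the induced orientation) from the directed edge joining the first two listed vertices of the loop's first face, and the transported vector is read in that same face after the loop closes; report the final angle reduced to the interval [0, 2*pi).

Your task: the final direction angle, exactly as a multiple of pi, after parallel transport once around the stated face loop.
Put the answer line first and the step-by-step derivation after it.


Answer: final direction angle = (11/6)*pi

enclosed vertex P0: corner angles sum to 2*pi, defect = 2*pi - 2*pi = 0
enclosed vertex P1: corner angles sum to (5/2)*pi, defect = 2*pi - (5/2)*pi = -pi/2
holonomy = initial angle + sum of enclosed defects (mod 2*pi), positive in the induced orientation
final angle = pi/3 - pi/2 = (11/6)*pi (mod 2*pi)


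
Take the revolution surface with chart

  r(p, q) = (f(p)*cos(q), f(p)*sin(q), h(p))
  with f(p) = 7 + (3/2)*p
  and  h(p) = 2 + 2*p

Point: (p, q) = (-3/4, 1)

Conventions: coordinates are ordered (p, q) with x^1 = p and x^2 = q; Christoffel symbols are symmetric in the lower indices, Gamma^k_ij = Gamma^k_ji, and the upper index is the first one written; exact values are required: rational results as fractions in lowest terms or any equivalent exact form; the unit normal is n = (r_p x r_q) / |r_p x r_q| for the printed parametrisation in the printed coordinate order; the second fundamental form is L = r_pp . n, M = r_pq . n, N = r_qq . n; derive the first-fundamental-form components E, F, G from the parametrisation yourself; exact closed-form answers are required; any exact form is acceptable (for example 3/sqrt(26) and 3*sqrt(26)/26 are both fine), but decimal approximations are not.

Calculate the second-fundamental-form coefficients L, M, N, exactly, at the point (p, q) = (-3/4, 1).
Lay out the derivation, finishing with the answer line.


f = 47/8, f' = 3/2, f'' = 0, h' = 2, h'' = 0
E = 25/4, F = 0, G = 2209/64; answer radicand W^2 = 25/4
unnormalised second-form numerators: l = 0, m = 0, n = 47/4; L = l/sqrt(25/4), and similarly M = m/sqrt(W^2), N = n/sqrt(W^2)

Answer: L = 0, M = 0, N = 47/10


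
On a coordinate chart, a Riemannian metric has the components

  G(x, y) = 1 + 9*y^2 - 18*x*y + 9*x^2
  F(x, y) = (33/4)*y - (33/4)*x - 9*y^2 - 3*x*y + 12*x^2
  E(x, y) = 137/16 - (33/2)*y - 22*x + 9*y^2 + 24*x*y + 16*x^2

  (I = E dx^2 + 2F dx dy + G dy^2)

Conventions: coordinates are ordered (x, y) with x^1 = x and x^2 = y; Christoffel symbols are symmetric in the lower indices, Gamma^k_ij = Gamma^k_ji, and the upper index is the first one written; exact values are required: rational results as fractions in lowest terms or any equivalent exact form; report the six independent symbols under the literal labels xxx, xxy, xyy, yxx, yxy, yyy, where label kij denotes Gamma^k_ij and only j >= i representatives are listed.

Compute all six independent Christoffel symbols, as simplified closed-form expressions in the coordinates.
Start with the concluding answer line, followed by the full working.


Answer: Gamma_xxx = (256*x + 192*y - 176)/(400*x^2 + 96*x*y - 352*x + 288*y^2 - 264*y + 137), Gamma_xxy = (192*x + 144*y - 132)/(400*x^2 + 96*x*y - 352*x + 288*y^2 - 264*y + 137), Gamma_xyy = (-192*x - 144*y + 132)/(400*x^2 + 96*x*y - 352*x + 288*y^2 - 264*y + 137), Gamma_yxx = (192*x - 192*y)/(400*x^2 + 96*x*y - 352*x + 288*y^2 - 264*y + 137), Gamma_yxy = (144*x - 144*y)/(400*x^2 + 96*x*y - 352*x + 288*y^2 - 264*y + 137), Gamma_yyy = (-144*x + 144*y)/(400*x^2 + 96*x*y - 352*x + 288*y^2 - 264*y + 137)

E = 137/16 - (33/2)*y - 22*x + 9*y^2 + 24*x*y + 16*x^2; F = (33/4)*y - (33/4)*x - 9*y^2 - 3*x*y + 12*x^2; G = 1 + 9*y^2 - 18*x*y + 9*x^2
Gamma^k_ij = (1/2) g^{kl} (d_i g_jl + d_j g_il - d_l g_ij), with g^inv = (1/(EG-F^2)) [[G, -F], [-F, E]]
first partials: E_x = -22 + 24*y + 32*x, E_y = -33/2 + 18*y + 24*x, F_x = -33/4 - 3*y + 24*x, F_y = 33/4 - 18*y - 3*x, G_x = -18*y + 18*x, G_y = 18*y - 18*x
D = EG - F^2 = 137/16 - (33/2)*y - 22*x + 18*y^2 + 6*x*y + 25*x^2
expanded: Gamma^x_xx = (G E_x - 2F F_x + F E_y)/(2D), Gamma^x_xy = (G E_y - F G_x)/(2D), Gamma^x_yy = (2G F_y - G G_x - F G_y)/(2D), Gamma^y_xx = (2E F_x - E E_y - F E_x)/(2D), Gamma^y_xy = (E G_x - F E_y)/(2D), Gamma^y_yy = (E G_y - 2F F_y + F G_x)/(2D); substitute and cancel common factors


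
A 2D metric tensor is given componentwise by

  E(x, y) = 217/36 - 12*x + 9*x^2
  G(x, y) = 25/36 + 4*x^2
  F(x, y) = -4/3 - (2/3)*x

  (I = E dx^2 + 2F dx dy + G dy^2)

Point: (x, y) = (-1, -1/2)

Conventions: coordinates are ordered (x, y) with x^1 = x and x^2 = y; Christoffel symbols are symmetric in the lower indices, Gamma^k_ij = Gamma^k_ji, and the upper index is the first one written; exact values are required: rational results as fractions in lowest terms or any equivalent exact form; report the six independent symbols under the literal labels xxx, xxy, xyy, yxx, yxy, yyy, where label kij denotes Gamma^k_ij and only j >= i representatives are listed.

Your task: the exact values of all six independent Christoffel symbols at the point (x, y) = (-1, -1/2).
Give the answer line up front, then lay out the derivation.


Answer: Gamma_xxx = -91836/163861, Gamma_xxy = -3456/163861, Gamma_xyy = 24336/163861, Gamma_yxx = -36312/163861, Gamma_yxy = -140112/163861, Gamma_yyy = 3456/163861

E = 973/36, F = -2/3, G = 169/36 at the point
E_x = -30, E_y = 0, F_x = -2/3, F_y = 0, G_x = -8, G_y = 0
EG - F^2 = 163861/1296;  g^inv = (1296/163861) * [[169/36, 2/3], [2/3, 973/36]]
first-kind symbols [ij,l] = (1/2)(d_i g_jl + d_j g_il - d_l g_ij): [xx,x] = E_x/2 = -15, [xx,y] = F_x - E_y/2 = -2/3, [xy,x] = E_y/2 = 0, [xy,y] = G_x/2 = -4, [yy,x] = F_y - G_x/2 = 4, [yy,y] = G_y/2 = 0
Gamma^x_ij = (G*[ij,x] - F*[ij,y])/(EG - F^2), Gamma^y_ij = (E*[ij,y] - F*[ij,x])/(EG - F^2)


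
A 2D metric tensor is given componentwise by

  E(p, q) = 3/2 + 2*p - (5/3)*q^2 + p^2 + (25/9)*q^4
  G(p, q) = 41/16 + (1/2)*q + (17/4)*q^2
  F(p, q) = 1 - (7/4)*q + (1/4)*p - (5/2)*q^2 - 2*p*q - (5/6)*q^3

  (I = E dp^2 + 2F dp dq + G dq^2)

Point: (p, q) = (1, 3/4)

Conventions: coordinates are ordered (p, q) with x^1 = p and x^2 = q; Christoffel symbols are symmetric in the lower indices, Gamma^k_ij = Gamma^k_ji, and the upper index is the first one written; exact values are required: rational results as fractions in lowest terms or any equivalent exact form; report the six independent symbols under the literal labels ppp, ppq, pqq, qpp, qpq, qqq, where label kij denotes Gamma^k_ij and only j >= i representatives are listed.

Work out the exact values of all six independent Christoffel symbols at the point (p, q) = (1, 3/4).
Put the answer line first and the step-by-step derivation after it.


Answer: Gamma_ppp = 11773/51773, Gamma_ppq = 23870/51773, Gamma_pqq = -147620/51773, Gamma_qpp = -30875/103546, Gamma_qpq = 14875/51773, Gamma_qqq = -58590/51773

E = 1137/256, F = -425/128, G = 341/64 at the point
E_p = 4, E_q = 35/16, F_p = -5/4, F_q = -285/32, G_p = 0, G_q = 55/8
EG - F^2 = 51773/4096;  g^inv = (4096/51773) * [[341/64, 425/128], [425/128, 1137/256]]
first-kind symbols [ij,l] = (1/2)(d_i g_jl + d_j g_il - d_l g_ij): [pp,p] = E_p/2 = 2, [pp,q] = F_p - E_q/2 = -75/32, [pq,p] = E_q/2 = 35/32, [pq,q] = G_p/2 = 0, [qq,p] = F_q - G_p/2 = -285/32, [qq,q] = G_q/2 = 55/16
Gamma^p_ij = (G*[ij,p] - F*[ij,q])/(EG - F^2), Gamma^q_ij = (E*[ij,q] - F*[ij,p])/(EG - F^2)


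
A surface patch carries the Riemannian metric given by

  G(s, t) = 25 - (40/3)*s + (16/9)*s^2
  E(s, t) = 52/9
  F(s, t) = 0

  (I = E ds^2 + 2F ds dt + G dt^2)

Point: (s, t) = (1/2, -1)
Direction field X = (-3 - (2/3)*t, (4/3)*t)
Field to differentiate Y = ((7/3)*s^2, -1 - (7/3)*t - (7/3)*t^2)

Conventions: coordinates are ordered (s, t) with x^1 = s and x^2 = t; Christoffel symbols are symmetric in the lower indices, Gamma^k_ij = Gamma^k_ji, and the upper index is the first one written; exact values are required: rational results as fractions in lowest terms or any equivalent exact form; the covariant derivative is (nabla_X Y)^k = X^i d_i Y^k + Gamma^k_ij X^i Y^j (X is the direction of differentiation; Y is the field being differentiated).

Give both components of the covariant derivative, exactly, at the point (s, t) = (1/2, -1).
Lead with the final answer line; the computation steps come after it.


Answer: (nabla_X Y)^s = -37/9, (nabla_X Y)^t = -140/39

E = 52/9, F = 0, G = 169/9 at the point
E_s = 0, E_t = 0, F_s = 0, F_t = 0, G_s = -104/9, G_t = 0
EG - F^2 = 8788/81;  g^inv = (81/8788) * [[169/9, 0], [0, 52/9]]
first-kind symbols [ij,l] = (1/2)(d_i g_jl + d_j g_il - d_l g_ij): [ss,s] = E_s/2 = 0, [ss,t] = F_s - E_t/2 = 0, [st,s] = E_t/2 = 0, [st,t] = G_s/2 = -52/9, [tt,s] = F_t - G_s/2 = 52/9, [tt,t] = G_t/2 = 0
Gamma^s_ij = (G*[ij,s] - F*[ij,t])/(EG - F^2), Gamma^t_ij = (E*[ij,t] - F*[ij,s])/(EG - F^2)
Gamma_sss = 0, Gamma_sst = 0, Gamma_stt = 1, Gamma_tss = 0, Gamma_tst = -4/13, Gamma_ttt = 0
X = (-7/3, -4/3), Y = (7/12, -1) at the point


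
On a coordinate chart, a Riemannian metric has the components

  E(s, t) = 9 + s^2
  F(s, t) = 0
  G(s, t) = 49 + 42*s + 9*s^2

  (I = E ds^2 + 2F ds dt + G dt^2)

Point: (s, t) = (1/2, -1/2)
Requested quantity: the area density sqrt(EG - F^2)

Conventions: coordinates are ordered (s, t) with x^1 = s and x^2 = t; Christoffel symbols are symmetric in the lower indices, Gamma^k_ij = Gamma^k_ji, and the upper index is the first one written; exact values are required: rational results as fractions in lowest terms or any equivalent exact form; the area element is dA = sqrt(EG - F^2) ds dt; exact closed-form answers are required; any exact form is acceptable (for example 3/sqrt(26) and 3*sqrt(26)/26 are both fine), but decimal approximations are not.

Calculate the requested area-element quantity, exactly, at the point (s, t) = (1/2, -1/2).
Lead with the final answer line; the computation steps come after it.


Answer: sqrt(EG - F^2) = 17*sqrt(37)/4

E = 37/4, F = 0, G = 289/4; EG - F^2 = 10693/16


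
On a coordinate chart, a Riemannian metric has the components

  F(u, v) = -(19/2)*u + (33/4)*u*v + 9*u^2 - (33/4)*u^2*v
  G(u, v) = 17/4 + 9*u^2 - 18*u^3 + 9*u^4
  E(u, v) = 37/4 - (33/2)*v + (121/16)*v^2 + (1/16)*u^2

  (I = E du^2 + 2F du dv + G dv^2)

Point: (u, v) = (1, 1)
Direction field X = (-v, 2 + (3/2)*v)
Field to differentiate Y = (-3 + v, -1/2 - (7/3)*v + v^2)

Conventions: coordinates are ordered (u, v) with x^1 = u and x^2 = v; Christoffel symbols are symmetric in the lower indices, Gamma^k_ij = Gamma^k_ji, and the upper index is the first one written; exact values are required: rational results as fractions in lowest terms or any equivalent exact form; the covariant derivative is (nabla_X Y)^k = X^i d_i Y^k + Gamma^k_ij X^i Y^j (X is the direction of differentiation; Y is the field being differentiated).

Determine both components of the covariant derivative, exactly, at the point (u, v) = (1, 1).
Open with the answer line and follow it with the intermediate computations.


Answer: (nabla_X Y)^u = 8167/516, (nabla_X Y)^v = 187/258

E = 3/8, F = -1/2, G = 17/4 at the point
E_u = 1/8, E_v = -11/8, F_u = 1/4, F_v = 0, G_u = 0, G_v = 0
EG - F^2 = 43/32;  g^inv = (32/43) * [[17/4, 1/2], [1/2, 3/8]]
first-kind symbols [ij,l] = (1/2)(d_i g_jl + d_j g_il - d_l g_ij): [uu,u] = E_u/2 = 1/16, [uu,v] = F_u - E_v/2 = 15/16, [uv,u] = E_v/2 = -11/16, [uv,v] = G_u/2 = 0, [vv,u] = F_v - G_u/2 = 0, [vv,v] = G_v/2 = 0
Gamma^u_ij = (G*[ij,u] - F*[ij,v])/(EG - F^2), Gamma^v_ij = (E*[ij,v] - F*[ij,u])/(EG - F^2)
Gamma_uuu = 47/86, Gamma_uuv = -187/86, Gamma_uvv = 0, Gamma_vuu = 49/172, Gamma_vuv = -11/43, Gamma_vvv = 0
X = (-1, 7/2), Y = (-2, -11/6) at the point


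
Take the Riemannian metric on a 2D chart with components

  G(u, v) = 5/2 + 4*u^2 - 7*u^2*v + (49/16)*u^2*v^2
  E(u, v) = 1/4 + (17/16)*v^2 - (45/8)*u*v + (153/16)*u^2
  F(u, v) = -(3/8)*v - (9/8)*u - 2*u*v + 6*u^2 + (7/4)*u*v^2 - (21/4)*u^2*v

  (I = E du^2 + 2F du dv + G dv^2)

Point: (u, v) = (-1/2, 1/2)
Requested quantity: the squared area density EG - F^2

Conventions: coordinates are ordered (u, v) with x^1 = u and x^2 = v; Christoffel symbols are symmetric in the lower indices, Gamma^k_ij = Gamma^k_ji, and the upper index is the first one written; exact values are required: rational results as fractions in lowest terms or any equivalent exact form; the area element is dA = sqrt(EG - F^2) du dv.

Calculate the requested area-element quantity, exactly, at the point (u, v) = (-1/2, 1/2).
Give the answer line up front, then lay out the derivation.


Answer: EG - F^2 = 40533/4096

E = 69/16, F = 3/2, G = 721/256; EG - F^2 = 40533/4096


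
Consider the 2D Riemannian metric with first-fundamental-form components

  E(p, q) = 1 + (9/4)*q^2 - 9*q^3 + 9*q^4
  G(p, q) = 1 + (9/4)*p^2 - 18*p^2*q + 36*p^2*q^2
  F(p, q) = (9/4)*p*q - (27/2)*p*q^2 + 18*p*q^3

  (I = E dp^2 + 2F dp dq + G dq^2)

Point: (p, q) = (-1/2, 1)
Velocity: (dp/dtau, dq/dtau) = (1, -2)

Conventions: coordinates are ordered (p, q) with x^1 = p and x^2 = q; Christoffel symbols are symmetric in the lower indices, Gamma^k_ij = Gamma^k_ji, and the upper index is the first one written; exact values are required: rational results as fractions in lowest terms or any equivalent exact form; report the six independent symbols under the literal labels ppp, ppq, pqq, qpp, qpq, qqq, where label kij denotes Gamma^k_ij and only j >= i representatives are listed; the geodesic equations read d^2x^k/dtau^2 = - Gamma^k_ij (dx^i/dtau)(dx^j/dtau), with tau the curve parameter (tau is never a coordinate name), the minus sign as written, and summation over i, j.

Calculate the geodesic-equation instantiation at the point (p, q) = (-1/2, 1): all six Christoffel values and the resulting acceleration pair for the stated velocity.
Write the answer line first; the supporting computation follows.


Answer: Gamma_ppp = 0, Gamma_ppq = 108/133, Gamma_pqq = -72/133, Gamma_qpp = 0, Gamma_qpq = -162/133, Gamma_qqq = 108/133; accelerations (d^2p/dtau^2, d^2q/dtau^2) = (720/133, -1080/133)

E = 13/4, F = -27/8, G = 97/16 at the point
E_p = 0, E_q = 27/2, F_p = 27/4, F_q = -117/8, G_p = -81/4, G_q = 27/2
EG - F^2 = 133/16;  g^inv = (16/133) * [[97/16, 27/8], [27/8, 13/4]]
first-kind symbols [ij,l] = (1/2)(d_i g_jl + d_j g_il - d_l g_ij): [pp,p] = E_p/2 = 0, [pp,q] = F_p - E_q/2 = 0, [pq,p] = E_q/2 = 27/4, [pq,q] = G_p/2 = -81/8, [qq,p] = F_q - G_p/2 = -9/2, [qq,q] = G_q/2 = 27/4
Gamma^p_ij = (G*[ij,p] - F*[ij,q])/(EG - F^2), Gamma^q_ij = (E*[ij,q] - F*[ij,p])/(EG - F^2)
Gamma_ppp = 0, Gamma_ppq = 108/133, Gamma_pqq = -72/133, Gamma_qpp = 0, Gamma_qpq = -162/133, Gamma_qqq = 108/133
d^2p/dtau^2 = -(Gamma_ppp*(1)^2 + 2*Gamma_ppq*(1)*(-2) + Gamma_pqq*(-2)^2) = 720/133
d^2q/dtau^2 = -(Gamma_qpp*(1)^2 + 2*Gamma_qpq*(1)*(-2) + Gamma_qqq*(-2)^2) = -1080/133


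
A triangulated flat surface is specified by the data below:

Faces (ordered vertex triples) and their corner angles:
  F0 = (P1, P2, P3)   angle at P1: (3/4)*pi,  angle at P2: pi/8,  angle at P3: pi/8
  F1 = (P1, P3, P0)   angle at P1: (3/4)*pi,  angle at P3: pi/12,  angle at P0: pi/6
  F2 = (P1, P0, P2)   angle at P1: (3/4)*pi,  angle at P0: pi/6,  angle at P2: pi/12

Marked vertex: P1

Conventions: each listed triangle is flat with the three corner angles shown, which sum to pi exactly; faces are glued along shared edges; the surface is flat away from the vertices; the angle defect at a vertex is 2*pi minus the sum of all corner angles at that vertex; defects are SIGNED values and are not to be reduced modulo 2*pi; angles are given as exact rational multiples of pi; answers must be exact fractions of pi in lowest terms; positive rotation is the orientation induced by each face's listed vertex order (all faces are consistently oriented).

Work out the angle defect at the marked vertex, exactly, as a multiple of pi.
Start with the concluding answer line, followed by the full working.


Answer: defect(P1) = -pi/4

Sum of corner angles at P1: (9/4)*pi
defect = 2*pi - (9/4)*pi


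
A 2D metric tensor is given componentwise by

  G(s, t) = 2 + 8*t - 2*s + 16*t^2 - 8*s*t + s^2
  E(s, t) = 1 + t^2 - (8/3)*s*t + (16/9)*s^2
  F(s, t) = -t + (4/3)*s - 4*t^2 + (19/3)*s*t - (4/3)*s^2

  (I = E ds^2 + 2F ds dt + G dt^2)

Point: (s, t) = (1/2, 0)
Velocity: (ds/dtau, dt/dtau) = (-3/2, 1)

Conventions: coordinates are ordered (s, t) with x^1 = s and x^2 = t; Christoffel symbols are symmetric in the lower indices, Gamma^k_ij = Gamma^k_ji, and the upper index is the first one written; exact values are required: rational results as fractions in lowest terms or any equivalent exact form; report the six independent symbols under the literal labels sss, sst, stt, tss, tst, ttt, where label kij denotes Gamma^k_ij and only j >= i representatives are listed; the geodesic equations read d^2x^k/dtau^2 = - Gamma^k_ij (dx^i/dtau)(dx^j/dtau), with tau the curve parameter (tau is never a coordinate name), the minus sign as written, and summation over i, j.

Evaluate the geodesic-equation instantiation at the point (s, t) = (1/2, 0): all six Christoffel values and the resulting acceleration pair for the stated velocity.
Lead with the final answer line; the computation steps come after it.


Answer: Gamma_sss = 32/61, Gamma_sst = -24/61, Gamma_stt = 96/61, Gamma_tss = 24/61, Gamma_tst = -18/61, Gamma_ttt = 72/61; accelerations (d^2s/dtau^2, d^2t/dtau^2) = (-240/61, -180/61)

E = 13/9, F = 1/3, G = 5/4 at the point
E_s = 16/9, E_t = -4/3, F_s = 0, F_t = 13/6, G_s = -1, G_t = 4
EG - F^2 = 61/36;  g^inv = (36/61) * [[5/4, -1/3], [-1/3, 13/9]]
first-kind symbols [ij,l] = (1/2)(d_i g_jl + d_j g_il - d_l g_ij): [ss,s] = E_s/2 = 8/9, [ss,t] = F_s - E_t/2 = 2/3, [st,s] = E_t/2 = -2/3, [st,t] = G_s/2 = -1/2, [tt,s] = F_t - G_s/2 = 8/3, [tt,t] = G_t/2 = 2
Gamma^s_ij = (G*[ij,s] - F*[ij,t])/(EG - F^2), Gamma^t_ij = (E*[ij,t] - F*[ij,s])/(EG - F^2)
Gamma_sss = 32/61, Gamma_sst = -24/61, Gamma_stt = 96/61, Gamma_tss = 24/61, Gamma_tst = -18/61, Gamma_ttt = 72/61
d^2s/dtau^2 = -(Gamma_sss*(-3/2)^2 + 2*Gamma_sst*(-3/2)*(1) + Gamma_stt*(1)^2) = -240/61
d^2t/dtau^2 = -(Gamma_tss*(-3/2)^2 + 2*Gamma_tst*(-3/2)*(1) + Gamma_ttt*(1)^2) = -180/61


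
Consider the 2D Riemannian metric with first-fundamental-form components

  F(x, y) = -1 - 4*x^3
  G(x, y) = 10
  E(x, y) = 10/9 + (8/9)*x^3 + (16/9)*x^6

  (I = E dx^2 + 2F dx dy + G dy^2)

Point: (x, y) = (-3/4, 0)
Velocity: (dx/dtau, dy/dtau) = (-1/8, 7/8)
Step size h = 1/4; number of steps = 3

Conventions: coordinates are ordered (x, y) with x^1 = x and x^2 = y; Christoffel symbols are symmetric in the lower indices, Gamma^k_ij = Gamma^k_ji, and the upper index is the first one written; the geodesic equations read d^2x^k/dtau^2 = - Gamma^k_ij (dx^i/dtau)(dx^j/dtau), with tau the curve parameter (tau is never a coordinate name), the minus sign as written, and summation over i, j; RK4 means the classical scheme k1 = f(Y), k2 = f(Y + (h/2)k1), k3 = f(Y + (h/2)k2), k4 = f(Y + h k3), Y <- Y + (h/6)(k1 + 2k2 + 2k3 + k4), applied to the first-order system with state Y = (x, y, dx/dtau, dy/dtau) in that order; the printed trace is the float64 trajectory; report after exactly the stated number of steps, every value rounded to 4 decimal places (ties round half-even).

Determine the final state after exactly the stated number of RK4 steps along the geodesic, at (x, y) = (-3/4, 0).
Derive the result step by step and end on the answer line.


f(Y) = (dx/dtau, dy/dtau, -Gamma^x_ij Y'^i Y'^j, -Gamma^y_ij Y'^i Y'^j) with the Gammas evaluated at the stage position; h = 0.250000; intermediate values shown to 6 dp
step 0: x = -0.7500, y = 0.0000, dx/dtau = -0.1250, dy/dtau = 0.8750
step 1:
  k1: at (x, y) = (-0.750000, 0.000000), (dx/dtau, dy/dtau) = (-0.125000, 0.875000); Gamma_xxx = -0.051293, Gamma_xxy = 0.000000, Gamma_xyy = 0.000000, Gamma_yxx = -0.671474, Gamma_yxy = 0.000000, Gamma_yyy = 0.000000; k1 = (-0.125000, 0.875000, 0.000801, 0.010492)
  k2: at (x, y) = (-0.765625, 0.109375), (dx/dtau, dy/dtau) = (-0.124900, 0.876311); Gamma_xxx = -0.061716, Gamma_xxy = 0.000000, Gamma_xyy = 0.000000, Gamma_yxx = -0.698510, Gamma_yxy = 0.000000, Gamma_yyy = 0.000000; k2 = (-0.124900, 0.876311, 0.000963, 0.010897)
  k3: at (x, y) = (-0.765612, 0.109539), (dx/dtau, dy/dtau) = (-0.124880, 0.876362); Gamma_xxx = -0.061707, Gamma_xxy = 0.000000, Gamma_xyy = 0.000000, Gamma_yxx = -0.698489, Gamma_yxy = 0.000000, Gamma_yyy = 0.000000; k3 = (-0.124880, 0.876362, 0.000962, 0.010893)
  k4: at (x, y) = (-0.781220, 0.219091), (dx/dtau, dy/dtau) = (-0.124759, 0.877723); Gamma_xxx = -0.073148, Gamma_xxy = 0.000000, Gamma_xyy = 0.000000, Gamma_yxx = -0.725730, Gamma_yxy = 0.000000, Gamma_yyy = 0.000000; k4 = (-0.124759, 0.877723, 0.001139, 0.011296)
  Y <- Y + (h/6)(k1 + 2k2 + 2k3 + k4): x = -0.7812, y = 0.2191, dx/dtau = -0.1248, dy/dtau = 0.8777
step 2:
  k1: at (x, y) = (-0.781222, 0.219086), (dx/dtau, dy/dtau) = (-0.124759, 0.877724); Gamma_xxx = -0.073149, Gamma_xxy = 0.000000, Gamma_xyy = 0.000000, Gamma_yxx = -0.725733, Gamma_yxy = 0.000000, Gamma_yyy = 0.000000; k1 = (-0.124759, 0.877724, 0.001139, 0.011296)
  k2: at (x, y) = (-0.796816, 0.328802), (dx/dtau, dy/dtau) = (-0.124616, 0.879136); Gamma_xxx = -0.085660, Gamma_xxy = 0.000000, Gamma_xyy = 0.000000, Gamma_yxx = -0.753131, Gamma_yxy = 0.000000, Gamma_yyy = 0.000000; k2 = (-0.124616, 0.879136, 0.001330, 0.011696)
  k3: at (x, y) = (-0.796799, 0.328978), (dx/dtau, dy/dtau) = (-0.124592, 0.879186); Gamma_xxx = -0.085645, Gamma_xxy = 0.000000, Gamma_xyy = 0.000000, Gamma_yxx = -0.753100, Gamma_yxy = 0.000000, Gamma_yyy = 0.000000; k3 = (-0.124592, 0.879186, 0.001329, 0.011691)
  k4: at (x, y) = (-0.812370, 0.438883), (dx/dtau, dy/dtau) = (-0.124426, 0.880646); Gamma_xxx = -0.099261, Gamma_xxy = 0.000000, Gamma_xyy = 0.000000, Gamma_yxx = -0.780573, Gamma_yxy = 0.000000, Gamma_yyy = 0.000000; k4 = (-0.124426, 0.880646, 0.001537, 0.012085)
  Y <- Y + (h/6)(k1 + 2k2 + 2k3 + k4): x = -0.8124, y = 0.4389, dx/dtau = -0.1244, dy/dtau = 0.8806
step 3:
  k1: at (x, y) = (-0.812372, 0.438878), (dx/dtau, dy/dtau) = (-0.124426, 0.880647); Gamma_xxx = -0.099263, Gamma_xxy = 0.000000, Gamma_xyy = 0.000000, Gamma_yxx = -0.780577, Gamma_yxy = 0.000000, Gamma_yyy = 0.000000; k1 = (-0.124426, 0.880647, 0.001537, 0.012085)
  k2: at (x, y) = (-0.827925, 0.548959), (dx/dtau, dy/dtau) = (-0.124234, 0.882157); Gamma_xxx = -0.114031, Gamma_xxy = 0.000000, Gamma_xyy = 0.000000, Gamma_yxx = -0.808069, Gamma_yxy = 0.000000, Gamma_yyy = 0.000000; k2 = (-0.124234, 0.882157, 0.001760, 0.012472)
  k3: at (x, y) = (-0.827901, 0.549148), (dx/dtau, dy/dtau) = (-0.124206, 0.882206); Gamma_xxx = -0.114007, Gamma_xxy = 0.000000, Gamma_xyy = 0.000000, Gamma_yxx = -0.808027, Gamma_yxy = 0.000000, Gamma_yyy = 0.000000; k3 = (-0.124206, 0.882206, 0.001759, 0.012465)
  k4: at (x, y) = (-0.843423, 0.659430), (dx/dtau, dy/dtau) = (-0.123986, 0.883763); Gamma_xxx = -0.129950, Gamma_xxy = 0.000000, Gamma_xyy = 0.000000, Gamma_yxx = -0.835443, Gamma_yxy = 0.000000, Gamma_yyy = 0.000000; k4 = (-0.123986, 0.883763, 0.001998, 0.012843)
  Y <- Y + (h/6)(k1 + 2k2 + 2k3 + k4): x = -0.8434, y = 0.6594, dx/dtau = -0.1240, dy/dtau = 0.8838

Answer: x = -0.8434, y = 0.6594, dx/dtau = -0.1240, dy/dtau = 0.8838
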